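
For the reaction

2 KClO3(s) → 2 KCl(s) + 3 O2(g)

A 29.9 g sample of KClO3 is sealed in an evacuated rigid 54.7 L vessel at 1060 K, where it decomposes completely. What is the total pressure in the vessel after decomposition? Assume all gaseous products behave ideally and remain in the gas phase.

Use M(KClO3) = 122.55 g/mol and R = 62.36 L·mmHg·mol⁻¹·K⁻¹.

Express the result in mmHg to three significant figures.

n(KClO3) = 29.9 / 122.55 = 0.2440 mol
n(gas produced) = (3/2) × 0.2440 = 0.3660 mol
P = nRT/V = 0.3660 × 62.36 × 1060 / 54.7 = 442.3 mmHg

442 mmHg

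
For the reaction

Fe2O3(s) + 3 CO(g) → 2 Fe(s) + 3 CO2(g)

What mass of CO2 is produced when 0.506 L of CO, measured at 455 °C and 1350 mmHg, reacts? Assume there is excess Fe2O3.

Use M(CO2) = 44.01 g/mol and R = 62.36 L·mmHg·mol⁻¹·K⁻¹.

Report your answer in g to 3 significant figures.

0.662 g

n(CO) = PV/RT = (1350 × 0.506) / (62.36 × 728.15) = 0.01504 mol
n(CO2) = (3/3) × 0.01504 = 0.01504 mol
m(CO2) = 0.01504 × 44.01 = 0.6619 g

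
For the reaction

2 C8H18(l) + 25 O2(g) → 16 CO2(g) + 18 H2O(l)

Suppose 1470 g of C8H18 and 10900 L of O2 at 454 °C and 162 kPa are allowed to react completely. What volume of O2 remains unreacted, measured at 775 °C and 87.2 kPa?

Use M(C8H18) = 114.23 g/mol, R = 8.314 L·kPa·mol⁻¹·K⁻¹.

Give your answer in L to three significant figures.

13100 L

n(C8H18) = 1470 / 114.23 = 12.87 mol
n(O2) = PV/RT = (162 × 10900) / (8.314 × 727.15) = 292.1 mol
For 12.87 mol C8H18, stoichiometry requires (25/2) × 12.87 = 160.9 mol O2; 292.1 mol is available, so C8H18 is limiting.
n(O2) consumed = (25/2) × 12.87 = 160.9 mol; remaining = 292.1 − 160.9 = 131.2 mol
V(O2) = nRT/P = 131.2 × 8.314 × 1048.15 / 87.2 = 13110 L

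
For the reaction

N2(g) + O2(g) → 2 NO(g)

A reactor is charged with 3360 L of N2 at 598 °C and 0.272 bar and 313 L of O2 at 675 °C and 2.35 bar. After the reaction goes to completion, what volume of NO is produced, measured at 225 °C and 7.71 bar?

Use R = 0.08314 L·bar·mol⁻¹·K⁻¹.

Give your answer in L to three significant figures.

n(N2) = PV/RT = (0.272 × 3360) / (0.08314 × 871.15) = 12.62 mol
n(O2) = PV/RT = (2.35 × 313) / (0.08314 × 948.15) = 9.331 mol
For 12.62 mol N2, stoichiometry requires (1/1) × 12.62 = 12.62 mol O2; 9.331 mol is available, so O2 is limiting.
n(NO) = (2/1) × 9.331 = 18.66 mol
V(NO) = nRT/P = 18.66 × 0.08314 × 498.15 / 7.71 = 100.2 L

100 L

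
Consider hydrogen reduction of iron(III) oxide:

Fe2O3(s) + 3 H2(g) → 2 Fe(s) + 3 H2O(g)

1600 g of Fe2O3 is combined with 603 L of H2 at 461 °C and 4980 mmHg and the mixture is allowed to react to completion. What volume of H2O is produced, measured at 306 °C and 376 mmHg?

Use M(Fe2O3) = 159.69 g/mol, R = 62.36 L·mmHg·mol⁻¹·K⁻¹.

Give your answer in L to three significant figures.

2890 L

n(Fe2O3) = 1600 / 159.69 = 10.02 mol
n(H2) = PV/RT = (4980 × 603) / (62.36 × 734.15) = 65.59 mol
For 10.02 mol Fe2O3, stoichiometry requires (3/1) × 10.02 = 30.06 mol H2; 65.59 mol is available, so Fe2O3 is limiting.
n(H2O) = (3/1) × 10.02 = 30.06 mol
V(H2O) = nRT/P = 30.06 × 62.36 × 579.15 / 376 = 2887 L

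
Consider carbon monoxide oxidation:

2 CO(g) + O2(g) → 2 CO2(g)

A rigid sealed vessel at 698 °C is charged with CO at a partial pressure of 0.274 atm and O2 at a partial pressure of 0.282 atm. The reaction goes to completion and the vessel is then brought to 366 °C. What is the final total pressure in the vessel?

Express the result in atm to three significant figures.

With V and T fixed, P_i ∝ n_i, so the mole ratios apply directly to partial pressures at 698 °C.
P(O2) required for 0.274 atm of CO = (1/2) × 0.274 = 0.1370 atm; available 0.282 atm, so CO is limiting.
P(O2) remaining = 0.282 − (1/2) × 0.274 = 0.1450 atm
P(gaseous products) = (2)/2 × 0.274 = 0.2740 atm
P_total at 698 °C = 0.1450 + 0.2740 = 0.4190 atm
Scaling to 366 °C: P = 0.4190 × 639.15/971.15 = 0.2758 atm

0.276 atm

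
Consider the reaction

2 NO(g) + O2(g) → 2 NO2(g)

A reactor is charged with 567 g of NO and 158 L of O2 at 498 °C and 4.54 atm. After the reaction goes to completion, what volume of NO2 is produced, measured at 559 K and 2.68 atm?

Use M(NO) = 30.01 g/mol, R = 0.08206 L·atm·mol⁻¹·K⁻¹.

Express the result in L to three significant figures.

n(NO) = 567 / 30.01 = 18.89 mol
n(O2) = PV/RT = (4.54 × 158) / (0.08206 × 771.15) = 11.34 mol
For 18.89 mol NO, stoichiometry requires (1/2) × 18.89 = 9.445 mol O2; 11.34 mol is available, so NO is limiting.
n(NO2) = (2/2) × 18.89 = 18.89 mol
V(NO2) = nRT/P = 18.89 × 0.08206 × 559 / 2.68 = 323.3 L

323 L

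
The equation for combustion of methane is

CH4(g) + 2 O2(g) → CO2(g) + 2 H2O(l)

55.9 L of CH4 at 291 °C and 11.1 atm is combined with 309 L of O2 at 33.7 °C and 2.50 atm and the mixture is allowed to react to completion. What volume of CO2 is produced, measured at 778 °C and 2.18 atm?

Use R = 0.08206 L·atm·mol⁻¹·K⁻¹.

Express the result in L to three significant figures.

n(CH4) = PV/RT = (11.1 × 55.9) / (0.08206 × 564.15) = 13.40 mol
n(O2) = PV/RT = (2.50 × 309) / (0.08206 × 306.85) = 30.68 mol
For 13.40 mol CH4, stoichiometry requires (2/1) × 13.40 = 26.80 mol O2; 30.68 mol is available, so CH4 is limiting.
n(CO2) = (1/1) × 13.40 = 13.40 mol
V(CO2) = nRT/P = 13.40 × 0.08206 × 1051.15 / 2.18 = 530.2 L

530 L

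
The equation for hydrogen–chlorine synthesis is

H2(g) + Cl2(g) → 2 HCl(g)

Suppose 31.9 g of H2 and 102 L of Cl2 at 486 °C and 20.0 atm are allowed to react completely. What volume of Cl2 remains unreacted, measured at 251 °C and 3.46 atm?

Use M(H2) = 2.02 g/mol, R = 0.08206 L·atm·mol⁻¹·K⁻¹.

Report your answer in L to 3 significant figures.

n(H2) = 31.9 / 2.02 = 15.79 mol
n(Cl2) = PV/RT = (20.0 × 102) / (0.08206 × 759.15) = 32.75 mol
For 15.79 mol H2, stoichiometry requires (1/1) × 15.79 = 15.79 mol Cl2; 32.75 mol is available, so H2 is limiting.
n(Cl2) consumed = (1/1) × 15.79 = 15.79 mol; remaining = 32.75 − 15.79 = 16.96 mol
V(Cl2) = nRT/P = 16.96 × 0.08206 × 524.15 / 3.46 = 210.8 L

211 L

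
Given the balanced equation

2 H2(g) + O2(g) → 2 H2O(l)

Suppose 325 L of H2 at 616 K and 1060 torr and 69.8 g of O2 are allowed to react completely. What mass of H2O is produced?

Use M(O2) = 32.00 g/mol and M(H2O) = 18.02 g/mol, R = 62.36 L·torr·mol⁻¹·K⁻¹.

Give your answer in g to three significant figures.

78.6 g

n(H2) = PV/RT = (1060 × 325) / (62.36 × 616) = 8.968 mol
n(O2) = 69.8 / 32.00 = 2.181 mol
For 8.968 mol H2, stoichiometry requires (1/2) × 8.968 = 4.484 mol O2; 2.181 mol is available, so O2 is limiting.
n(H2O) = (2/1) × 2.181 = 4.362 mol
m(H2O) = 4.362 × 18.02 = 78.60 g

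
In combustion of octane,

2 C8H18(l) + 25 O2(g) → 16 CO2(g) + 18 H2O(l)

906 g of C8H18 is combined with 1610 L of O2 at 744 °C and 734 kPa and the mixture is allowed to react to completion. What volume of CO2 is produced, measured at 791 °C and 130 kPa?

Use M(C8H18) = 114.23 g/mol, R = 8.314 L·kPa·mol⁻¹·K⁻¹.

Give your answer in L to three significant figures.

n(C8H18) = 906 / 114.23 = 7.931 mol
n(O2) = PV/RT = (734 × 1610) / (8.314 × 1017.15) = 139.7 mol
For 7.931 mol C8H18, stoichiometry requires (25/2) × 7.931 = 99.14 mol O2; 139.7 mol is available, so C8H18 is limiting.
n(CO2) = (16/2) × 7.931 = 63.45 mol
V(CO2) = nRT/P = 63.45 × 8.314 × 1064.15 / 130 = 4318 L

4320 L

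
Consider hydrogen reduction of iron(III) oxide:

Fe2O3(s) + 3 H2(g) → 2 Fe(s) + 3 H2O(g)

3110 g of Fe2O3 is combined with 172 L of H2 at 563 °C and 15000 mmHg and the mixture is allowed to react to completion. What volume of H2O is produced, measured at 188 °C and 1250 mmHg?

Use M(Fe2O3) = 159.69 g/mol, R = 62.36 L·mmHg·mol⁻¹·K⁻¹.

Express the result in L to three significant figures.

1140 L

n(Fe2O3) = 3110 / 159.69 = 19.48 mol
n(H2) = PV/RT = (15000 × 172) / (62.36 × 836.15) = 49.48 mol
For 19.48 mol Fe2O3, stoichiometry requires (3/1) × 19.48 = 58.44 mol H2; 49.48 mol is available, so H2 is limiting.
n(H2O) = (3/3) × 49.48 = 49.48 mol
V(H2O) = nRT/P = 49.48 × 62.36 × 461.15 / 1250 = 1138 L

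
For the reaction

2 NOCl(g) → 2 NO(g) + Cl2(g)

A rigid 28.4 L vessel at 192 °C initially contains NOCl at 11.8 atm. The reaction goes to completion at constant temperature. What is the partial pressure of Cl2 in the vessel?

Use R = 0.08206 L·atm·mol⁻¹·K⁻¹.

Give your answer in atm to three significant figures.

5.90 atm

n(NOCl)₀ = PV/RT = (11.8 × 28.4) / (0.08206 × 465.15) = 8.780 mol
n(Cl2) = (1/2) × 8.780 = 4.390 mol
P(Cl2) = nRT/V = 4.390 × 0.08206 × 465.15 / 28.4 = 5.900 atm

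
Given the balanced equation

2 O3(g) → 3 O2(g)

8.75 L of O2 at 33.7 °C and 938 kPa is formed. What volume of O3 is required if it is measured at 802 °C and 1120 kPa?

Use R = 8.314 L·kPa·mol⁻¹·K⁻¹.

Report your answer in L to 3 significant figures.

n(O2) = PV/RT = (938 × 8.75) / (8.314 × 306.85) = 3.217 mol
n(O3) = (2/3) × 3.217 = 2.145 mol
V = nRT/P = 2.145 × 8.314 × 1075.15 / 1120 = 17.12 L

17.1 L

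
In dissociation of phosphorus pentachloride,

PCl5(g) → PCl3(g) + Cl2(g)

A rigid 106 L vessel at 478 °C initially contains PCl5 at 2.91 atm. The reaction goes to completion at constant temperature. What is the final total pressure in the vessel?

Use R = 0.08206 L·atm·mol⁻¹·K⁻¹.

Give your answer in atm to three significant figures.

At constant T and V, P ∝ n(gas): 1 mol gas → 2 mol gas.
P_final = (2/1) × 2.91 = 5.820 atm

5.82 atm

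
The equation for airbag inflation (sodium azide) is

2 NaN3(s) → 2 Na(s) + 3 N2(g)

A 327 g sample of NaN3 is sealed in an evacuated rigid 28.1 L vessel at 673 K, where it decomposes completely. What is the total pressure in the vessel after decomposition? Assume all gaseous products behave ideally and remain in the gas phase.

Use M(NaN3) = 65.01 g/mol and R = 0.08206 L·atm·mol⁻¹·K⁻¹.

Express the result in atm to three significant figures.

n(NaN3) = 327 / 65.01 = 5.030 mol
n(gas produced) = (3/2) × 5.030 = 7.545 mol
P = nRT/V = 7.545 × 0.08206 × 673 / 28.1 = 14.83 atm

14.8 atm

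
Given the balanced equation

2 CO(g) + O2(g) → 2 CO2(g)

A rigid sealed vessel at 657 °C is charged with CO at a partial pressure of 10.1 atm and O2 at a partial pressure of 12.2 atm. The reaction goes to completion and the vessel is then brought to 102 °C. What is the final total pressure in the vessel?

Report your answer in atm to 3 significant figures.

With V and T fixed, P_i ∝ n_i, so the mole ratios apply directly to partial pressures at 657 °C.
P(O2) required for 10.1 atm of CO = (1/2) × 10.1 = 5.050 atm; available 12.2 atm, so CO is limiting.
P(O2) remaining = 12.2 − (1/2) × 10.1 = 7.150 atm
P(gaseous products) = (2)/2 × 10.1 = 10.10 atm
P_total at 657 °C = 7.150 + 10.10 = 17.25 atm
Scaling to 102 °C: P = 17.25 × 375.15/930.15 = 6.957 atm

6.96 atm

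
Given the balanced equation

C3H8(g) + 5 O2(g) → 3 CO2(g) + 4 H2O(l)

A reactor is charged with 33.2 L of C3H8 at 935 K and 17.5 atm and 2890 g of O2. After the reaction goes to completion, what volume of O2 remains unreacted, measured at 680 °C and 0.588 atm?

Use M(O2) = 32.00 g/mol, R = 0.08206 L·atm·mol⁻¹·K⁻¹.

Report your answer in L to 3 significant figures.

6980 L

n(C3H8) = PV/RT = (17.5 × 33.2) / (0.08206 × 935) = 7.572 mol
n(O2) = 2890 / 32.00 = 90.31 mol
For 7.572 mol C3H8, stoichiometry requires (5/1) × 7.572 = 37.86 mol O2; 90.31 mol is available, so C3H8 is limiting.
n(O2) consumed = (5/1) × 7.572 = 37.86 mol; remaining = 90.31 − 37.86 = 52.45 mol
V(O2) = nRT/P = 52.45 × 0.08206 × 953.15 / 0.588 = 6977 L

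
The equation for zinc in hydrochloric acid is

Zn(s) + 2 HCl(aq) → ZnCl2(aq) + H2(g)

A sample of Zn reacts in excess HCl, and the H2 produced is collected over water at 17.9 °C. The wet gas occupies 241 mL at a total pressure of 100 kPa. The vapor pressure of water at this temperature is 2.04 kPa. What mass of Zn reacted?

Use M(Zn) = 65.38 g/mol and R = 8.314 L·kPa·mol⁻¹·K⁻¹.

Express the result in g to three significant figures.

P(H2) = 100 − 2.04 = 97.96 kPa
n(H2) = PV/RT = (97.96 × 0.2410) / (8.314 × 291.05) = 0.009756 mol
n(Zn) = (1/1) × 0.009756 = 0.009756 mol
m(Zn) = 0.009756 × 65.38 = 0.6378 g

0.638 g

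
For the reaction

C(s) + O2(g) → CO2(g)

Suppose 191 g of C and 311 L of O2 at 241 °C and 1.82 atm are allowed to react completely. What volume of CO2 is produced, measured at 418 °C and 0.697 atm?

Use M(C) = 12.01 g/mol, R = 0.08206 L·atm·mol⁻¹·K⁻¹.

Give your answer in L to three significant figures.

n(C) = 191 / 12.01 = 15.90 mol
n(O2) = PV/RT = (1.82 × 311) / (0.08206 × 514.15) = 13.42 mol
For 15.90 mol C, stoichiometry requires (1/1) × 15.90 = 15.90 mol O2; 13.42 mol is available, so O2 is limiting.
n(CO2) = (1/1) × 13.42 = 13.42 mol
V(CO2) = nRT/P = 13.42 × 0.08206 × 691.15 / 0.697 = 1092 L

1090 L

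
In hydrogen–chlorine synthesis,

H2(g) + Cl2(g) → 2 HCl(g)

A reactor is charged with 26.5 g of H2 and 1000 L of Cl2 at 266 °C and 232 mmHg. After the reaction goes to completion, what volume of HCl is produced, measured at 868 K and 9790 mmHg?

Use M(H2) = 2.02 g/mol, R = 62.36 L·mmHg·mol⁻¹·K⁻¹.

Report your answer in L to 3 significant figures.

76.3 L

n(H2) = 26.5 / 2.02 = 13.12 mol
n(Cl2) = PV/RT = (232 × 1000) / (62.36 × 539.15) = 6.900 mol
For 13.12 mol H2, stoichiometry requires (1/1) × 13.12 = 13.12 mol Cl2; 6.900 mol is available, so Cl2 is limiting.
n(HCl) = (2/1) × 6.900 = 13.80 mol
V(HCl) = nRT/P = 13.80 × 62.36 × 868 / 9790 = 76.30 L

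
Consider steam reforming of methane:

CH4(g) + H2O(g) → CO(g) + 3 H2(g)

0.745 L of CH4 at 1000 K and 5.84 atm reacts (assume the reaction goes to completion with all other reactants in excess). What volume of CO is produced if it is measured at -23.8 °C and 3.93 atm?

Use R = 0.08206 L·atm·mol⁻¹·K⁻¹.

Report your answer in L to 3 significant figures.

n(CH4) = PV/RT = (5.84 × 0.745) / (0.08206 × 1000) = 0.05302 mol
n(CO) = (1/1) × 0.05302 = 0.05302 mol
V = nRT/P = 0.05302 × 0.08206 × 249.35 / 3.93 = 0.2761 L

0.276 L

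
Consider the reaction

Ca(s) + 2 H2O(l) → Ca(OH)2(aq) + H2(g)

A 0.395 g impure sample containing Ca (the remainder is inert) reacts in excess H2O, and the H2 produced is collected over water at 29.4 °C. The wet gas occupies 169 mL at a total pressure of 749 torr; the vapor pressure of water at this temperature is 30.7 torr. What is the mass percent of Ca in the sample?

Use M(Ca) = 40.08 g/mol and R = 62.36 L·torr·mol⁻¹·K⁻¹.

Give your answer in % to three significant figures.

65.3 %

P(H2) = 749 − 30.7 = 718.3 torr
n(H2) = PV/RT = (718.3 × 0.1690) / (62.36 × 302.55) = 0.006434 mol
n(Ca) = (1/1) × 0.006434 = 0.006434 mol
m(Ca) = 0.006434 × 40.08 = 0.2579 g
%Ca = 0.2579 / 0.395 × 100 = 65.29%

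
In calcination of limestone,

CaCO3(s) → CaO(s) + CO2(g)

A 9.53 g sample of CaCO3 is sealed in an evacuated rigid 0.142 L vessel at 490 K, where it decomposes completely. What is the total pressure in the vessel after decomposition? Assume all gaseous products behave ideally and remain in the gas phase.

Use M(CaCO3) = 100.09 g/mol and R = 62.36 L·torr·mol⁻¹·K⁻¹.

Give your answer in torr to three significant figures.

n(CaCO3) = 9.53 / 100.09 = 0.09521 mol
n(gas produced) = (1/1) × 0.09521 = 0.09521 mol
P = nRT/V = 0.09521 × 62.36 × 490 / 0.142 = 20490 torr

20500 torr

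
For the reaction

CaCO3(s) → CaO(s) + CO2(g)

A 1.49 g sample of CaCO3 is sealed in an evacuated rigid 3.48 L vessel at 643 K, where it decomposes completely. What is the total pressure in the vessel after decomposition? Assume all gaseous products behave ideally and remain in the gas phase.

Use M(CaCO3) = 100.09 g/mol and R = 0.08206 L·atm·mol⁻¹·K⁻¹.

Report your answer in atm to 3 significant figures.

n(CaCO3) = 1.49 / 100.09 = 0.01489 mol
n(gas produced) = (1/1) × 0.01489 = 0.01489 mol
P = nRT/V = 0.01489 × 0.08206 × 643 / 3.48 = 0.2258 atm

0.226 atm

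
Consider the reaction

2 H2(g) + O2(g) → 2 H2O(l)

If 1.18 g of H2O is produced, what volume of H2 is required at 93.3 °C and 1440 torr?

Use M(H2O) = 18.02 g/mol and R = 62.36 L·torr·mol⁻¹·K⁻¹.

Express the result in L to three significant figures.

1.04 L

n(H2O) = 1.180 / 18.02 = 0.06548 mol
n(H2) = (2/2) × 0.06548 = 0.06548 mol
V = nRT/P = 0.06548 × 62.36 × 366.45 / 1440 = 1.039 L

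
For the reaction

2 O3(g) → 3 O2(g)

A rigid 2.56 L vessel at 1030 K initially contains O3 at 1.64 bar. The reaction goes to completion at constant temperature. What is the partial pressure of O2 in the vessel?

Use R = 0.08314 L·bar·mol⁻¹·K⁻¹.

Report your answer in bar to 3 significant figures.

n(O3)₀ = PV/RT = (1.64 × 2.56) / (0.08314 × 1030) = 0.04903 mol
n(O2) = (3/2) × 0.04903 = 0.07354 mol
P(O2) = nRT/V = 0.07354 × 0.08314 × 1030 / 2.56 = 2.460 bar

2.46 bar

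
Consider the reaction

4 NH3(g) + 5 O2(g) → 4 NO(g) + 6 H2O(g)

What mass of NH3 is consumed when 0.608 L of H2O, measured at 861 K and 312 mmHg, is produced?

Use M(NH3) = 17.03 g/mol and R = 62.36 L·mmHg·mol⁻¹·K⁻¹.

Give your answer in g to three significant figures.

n(H2O) = PV/RT = (312 × 0.608) / (62.36 × 861) = 0.003533 mol
n(NH3) = (4/6) × 0.003533 = 0.002355 mol
m(NH3) = 0.002355 × 17.03 = 0.04011 g

0.0401 g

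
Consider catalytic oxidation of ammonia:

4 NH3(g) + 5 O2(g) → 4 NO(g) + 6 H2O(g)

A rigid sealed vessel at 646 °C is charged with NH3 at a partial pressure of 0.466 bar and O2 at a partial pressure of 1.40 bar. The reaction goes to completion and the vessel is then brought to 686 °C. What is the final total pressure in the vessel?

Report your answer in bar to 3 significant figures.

2.07 bar

At constant V, partial pressures at 646 °C are proportional to moles, so apply stoichiometry directly to pressures.
P(O2) required for 0.466 bar of NH3 = (5/4) × 0.466 = 0.5825 bar; available 1.40 bar, so NH3 is limiting.
P(O2) remaining = 1.40 − (5/4) × 0.466 = 0.8175 bar
P(gaseous products) = (4+6)/4 × 0.466 = 1.165 bar
P_total at 646 °C = 0.8175 + 1.165 = 1.982 bar
Scaling to 686 °C: P = 1.982 × 959.15/919.15 = 2.068 bar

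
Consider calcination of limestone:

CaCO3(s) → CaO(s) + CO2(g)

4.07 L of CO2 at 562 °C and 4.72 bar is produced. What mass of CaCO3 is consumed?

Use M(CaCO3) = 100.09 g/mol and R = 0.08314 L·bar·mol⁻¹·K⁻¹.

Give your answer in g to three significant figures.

27.7 g

n(CO2) = PV/RT = (4.72 × 4.07) / (0.08314 × 835.15) = 0.2767 mol
n(CaCO3) = (1/1) × 0.2767 = 0.2767 mol
m(CaCO3) = 0.2767 × 100.09 = 27.69 g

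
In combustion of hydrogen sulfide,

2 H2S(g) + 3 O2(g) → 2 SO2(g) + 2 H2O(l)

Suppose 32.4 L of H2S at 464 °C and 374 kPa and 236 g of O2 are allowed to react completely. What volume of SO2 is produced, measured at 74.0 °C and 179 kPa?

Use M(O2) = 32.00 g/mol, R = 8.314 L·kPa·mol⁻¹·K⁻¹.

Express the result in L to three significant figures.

31.9 L

n(H2S) = PV/RT = (374 × 32.4) / (8.314 × 737.15) = 1.977 mol
n(O2) = 236 / 32.00 = 7.375 mol
For 1.977 mol H2S, stoichiometry requires (3/2) × 1.977 = 2.966 mol O2; 7.375 mol is available, so H2S is limiting.
n(SO2) = (2/2) × 1.977 = 1.977 mol
V(SO2) = nRT/P = 1.977 × 8.314 × 347.15 / 179 = 31.88 L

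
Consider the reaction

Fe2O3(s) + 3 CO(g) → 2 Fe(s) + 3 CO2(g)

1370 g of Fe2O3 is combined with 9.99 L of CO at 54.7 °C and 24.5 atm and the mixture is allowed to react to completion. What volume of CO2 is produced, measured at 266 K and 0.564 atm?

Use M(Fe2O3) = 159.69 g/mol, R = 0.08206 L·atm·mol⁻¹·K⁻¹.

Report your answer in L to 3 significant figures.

n(Fe2O3) = 1370 / 159.69 = 8.579 mol
n(CO) = PV/RT = (24.5 × 9.99) / (0.08206 × 327.85) = 9.098 mol
For 8.579 mol Fe2O3, stoichiometry requires (3/1) × 8.579 = 25.74 mol CO; 9.098 mol is available, so CO is limiting.
n(CO2) = (3/3) × 9.098 = 9.098 mol
V(CO2) = nRT/P = 9.098 × 0.08206 × 266 / 0.564 = 352.1 L

352 L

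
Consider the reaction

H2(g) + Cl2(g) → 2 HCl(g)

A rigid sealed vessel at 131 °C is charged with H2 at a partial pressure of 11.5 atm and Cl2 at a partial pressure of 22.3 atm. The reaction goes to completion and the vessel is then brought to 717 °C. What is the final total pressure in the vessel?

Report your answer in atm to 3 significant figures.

At constant V, partial pressures at 131 °C are proportional to moles, so apply stoichiometry directly to pressures.
P(Cl2) required for 11.5 atm of H2 = (1/1) × 11.5 = 11.50 atm; available 22.3 atm, so H2 is limiting.
P(Cl2) remaining = 22.3 − (1/1) × 11.5 = 10.80 atm
P(gaseous products) = (2)/1 × 11.5 = 23.00 atm
P_total at 131 °C = 10.80 + 23.00 = 33.80 atm
Scaling to 717 °C: P = 33.80 × 990.15/404.15 = 82.81 atm

82.8 atm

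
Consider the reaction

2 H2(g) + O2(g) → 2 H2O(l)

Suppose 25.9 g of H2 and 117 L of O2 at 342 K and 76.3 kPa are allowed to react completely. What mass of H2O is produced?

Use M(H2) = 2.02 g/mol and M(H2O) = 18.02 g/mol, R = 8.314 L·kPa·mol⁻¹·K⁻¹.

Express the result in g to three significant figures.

n(H2) = 25.9 / 2.02 = 12.82 mol
n(O2) = PV/RT = (76.3 × 117) / (8.314 × 342) = 3.140 mol
For 12.82 mol H2, stoichiometry requires (1/2) × 12.82 = 6.410 mol O2; 3.140 mol is available, so O2 is limiting.
n(H2O) = (2/1) × 3.140 = 6.280 mol
m(H2O) = 6.280 × 18.02 = 113.2 g

113 g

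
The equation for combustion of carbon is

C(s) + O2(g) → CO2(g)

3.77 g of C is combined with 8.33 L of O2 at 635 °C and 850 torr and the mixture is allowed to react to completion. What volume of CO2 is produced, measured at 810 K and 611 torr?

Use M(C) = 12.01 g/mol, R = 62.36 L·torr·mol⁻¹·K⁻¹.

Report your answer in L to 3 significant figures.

n(C) = 3.77 / 12.01 = 0.3139 mol
n(O2) = PV/RT = (850 × 8.33) / (62.36 × 908.15) = 0.1250 mol
For 0.3139 mol C, stoichiometry requires (1/1) × 0.3139 = 0.3139 mol O2; 0.1250 mol is available, so O2 is limiting.
n(CO2) = (1/1) × 0.1250 = 0.1250 mol
V(CO2) = nRT/P = 0.1250 × 62.36 × 810 / 611 = 10.33 L

10.3 L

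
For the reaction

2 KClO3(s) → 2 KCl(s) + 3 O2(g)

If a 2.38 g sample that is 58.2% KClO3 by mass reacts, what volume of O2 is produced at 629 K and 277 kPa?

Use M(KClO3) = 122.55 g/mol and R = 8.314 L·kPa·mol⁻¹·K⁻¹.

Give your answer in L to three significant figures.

0.320 L

mass of KClO3 = 2.38 × 58.2/100 = 1.385 g
n(KClO3) = 1.385 / 122.55 = 0.01130 mol
n(O2) = (3/2) × 0.01130 = 0.01695 mol
V = nRT/P = 0.01695 × 8.314 × 629 / 277 = 0.3200 L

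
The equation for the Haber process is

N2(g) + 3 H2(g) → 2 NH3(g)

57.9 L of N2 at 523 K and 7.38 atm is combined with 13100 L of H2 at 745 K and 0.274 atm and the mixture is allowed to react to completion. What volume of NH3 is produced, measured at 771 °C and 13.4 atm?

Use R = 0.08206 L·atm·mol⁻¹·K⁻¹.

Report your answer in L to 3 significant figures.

n(N2) = PV/RT = (7.38 × 57.9) / (0.08206 × 523) = 9.956 mol
n(H2) = PV/RT = (0.274 × 13100) / (0.08206 × 745) = 58.71 mol
For 9.956 mol N2, stoichiometry requires (3/1) × 9.956 = 29.87 mol H2; 58.71 mol is available, so N2 is limiting.
n(NH3) = (2/1) × 9.956 = 19.91 mol
V(NH3) = nRT/P = 19.91 × 0.08206 × 1044.15 / 13.4 = 127.3 L

127 L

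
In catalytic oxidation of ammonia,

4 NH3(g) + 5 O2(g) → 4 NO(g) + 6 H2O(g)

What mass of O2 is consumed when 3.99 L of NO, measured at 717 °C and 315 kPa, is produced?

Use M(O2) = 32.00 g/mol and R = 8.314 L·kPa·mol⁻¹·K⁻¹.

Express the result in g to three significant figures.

6.11 g

n(NO) = PV/RT = (315 × 3.99) / (8.314 × 990.15) = 0.1527 mol
n(O2) = (5/4) × 0.1527 = 0.1909 mol
m(O2) = 0.1909 × 32.00 = 6.109 g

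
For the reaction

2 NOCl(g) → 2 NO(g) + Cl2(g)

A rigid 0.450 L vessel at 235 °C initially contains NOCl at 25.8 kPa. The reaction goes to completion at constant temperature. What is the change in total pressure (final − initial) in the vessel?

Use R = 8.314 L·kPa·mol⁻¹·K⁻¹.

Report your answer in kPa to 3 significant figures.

12.9 kPa

Rigid vessel, constant T ⇒ P scales with total gas moles (2 → 3).
P_final = (3/2) × 25.8 = 38.70 kPa; ΔP = 38.70 − 25.8 = 12.90 kPa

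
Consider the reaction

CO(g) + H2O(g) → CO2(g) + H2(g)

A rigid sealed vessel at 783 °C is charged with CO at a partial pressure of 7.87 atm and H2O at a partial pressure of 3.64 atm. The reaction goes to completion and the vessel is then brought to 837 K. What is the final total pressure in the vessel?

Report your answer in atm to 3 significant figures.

With V and T fixed, P_i ∝ n_i, so the mole ratios apply directly to partial pressures at 783 °C.
P(H2O) required for 7.87 atm of CO = (1/1) × 7.87 = 7.870 atm; available 3.64 atm, so H2O is limiting.
P(CO) remaining = 7.87 − (1/1) × 3.64 = 4.230 atm
P(gaseous products) = (1+1)/1 × 3.64 = 7.280 atm
P_total at 783 °C = 4.230 + 7.280 = 11.51 atm
Scaling to 837 K: P = 11.51 × 837/1056.15 = 9.122 atm

9.12 atm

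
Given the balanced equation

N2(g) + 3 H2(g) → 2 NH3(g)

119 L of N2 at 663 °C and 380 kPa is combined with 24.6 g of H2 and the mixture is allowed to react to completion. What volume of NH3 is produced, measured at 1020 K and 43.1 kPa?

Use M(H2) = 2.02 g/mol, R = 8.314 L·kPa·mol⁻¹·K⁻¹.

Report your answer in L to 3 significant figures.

1600 L

n(N2) = PV/RT = (380 × 119) / (8.314 × 936.15) = 5.810 mol
n(H2) = 24.6 / 2.02 = 12.18 mol
For 5.810 mol N2, stoichiometry requires (3/1) × 5.810 = 17.43 mol H2; 12.18 mol is available, so H2 is limiting.
n(NH3) = (2/3) × 12.18 = 8.120 mol
V(NH3) = nRT/P = 8.120 × 8.314 × 1020 / 43.1 = 1598 L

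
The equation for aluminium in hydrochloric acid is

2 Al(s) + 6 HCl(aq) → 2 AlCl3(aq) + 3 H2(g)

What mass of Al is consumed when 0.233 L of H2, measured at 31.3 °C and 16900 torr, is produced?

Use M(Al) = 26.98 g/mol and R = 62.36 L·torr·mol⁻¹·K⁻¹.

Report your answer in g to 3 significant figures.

3.73 g

n(H2) = PV/RT = (16900 × 0.233) / (62.36 × 304.45) = 0.2074 mol
n(Al) = (2/3) × 0.2074 = 0.1383 mol
m(Al) = 0.1383 × 26.98 = 3.731 g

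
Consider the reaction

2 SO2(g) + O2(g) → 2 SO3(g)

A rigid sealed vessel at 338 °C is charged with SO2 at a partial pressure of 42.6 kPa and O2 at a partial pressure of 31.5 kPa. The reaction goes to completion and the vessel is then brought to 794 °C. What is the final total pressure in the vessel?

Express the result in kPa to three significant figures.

With V and T fixed, P_i ∝ n_i, so the mole ratios apply directly to partial pressures at 338 °C.
P(O2) required for 42.6 kPa of SO2 = (1/2) × 42.6 = 21.30 kPa; available 31.5 kPa, so SO2 is limiting.
P(O2) remaining = 31.5 − (1/2) × 42.6 = 10.20 kPa
P(gaseous products) = (2)/2 × 42.6 = 42.60 kPa
P_total at 338 °C = 10.20 + 42.60 = 52.80 kPa
Scaling to 794 °C: P = 52.80 × 1067.15/611.15 = 92.20 kPa

92.2 kPa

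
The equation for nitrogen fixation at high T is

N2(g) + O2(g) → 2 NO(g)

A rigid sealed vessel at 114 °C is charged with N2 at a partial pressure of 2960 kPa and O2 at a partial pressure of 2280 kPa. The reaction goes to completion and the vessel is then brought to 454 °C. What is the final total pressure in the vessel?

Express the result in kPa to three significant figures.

9840 kPa

With V and T fixed, P_i ∝ n_i, so the mole ratios apply directly to partial pressures at 114 °C.
P(O2) required for 2960 kPa of N2 = (1/1) × 2960 = 2960 kPa; available 2280 kPa, so O2 is limiting.
P(N2) remaining = 2960 − (1/1) × 2280 = 680.0 kPa
P(gaseous products) = (2)/1 × 2280 = 4560 kPa
P_total at 114 °C = 680.0 + 4560 = 5240 kPa
Scaling to 454 °C: P = 5240 × 727.15/387.15 = 9842 kPa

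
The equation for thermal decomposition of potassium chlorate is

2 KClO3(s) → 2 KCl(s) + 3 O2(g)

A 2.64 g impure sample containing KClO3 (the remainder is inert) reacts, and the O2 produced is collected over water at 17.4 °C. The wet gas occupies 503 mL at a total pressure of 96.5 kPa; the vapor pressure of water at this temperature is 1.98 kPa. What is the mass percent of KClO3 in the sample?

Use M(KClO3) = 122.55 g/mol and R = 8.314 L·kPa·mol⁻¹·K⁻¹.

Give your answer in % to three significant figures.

P(O2) = 96.5 − 1.98 = 94.52 kPa
n(O2) = PV/RT = (94.52 × 0.5030) / (8.314 × 290.55) = 0.01968 mol
n(KClO3) = (2/3) × 0.01968 = 0.01312 mol
m(KClO3) = 0.01312 × 122.55 = 1.608 g
%KClO3 = 1.608 / 2.64 × 100 = 60.91%

60.9 %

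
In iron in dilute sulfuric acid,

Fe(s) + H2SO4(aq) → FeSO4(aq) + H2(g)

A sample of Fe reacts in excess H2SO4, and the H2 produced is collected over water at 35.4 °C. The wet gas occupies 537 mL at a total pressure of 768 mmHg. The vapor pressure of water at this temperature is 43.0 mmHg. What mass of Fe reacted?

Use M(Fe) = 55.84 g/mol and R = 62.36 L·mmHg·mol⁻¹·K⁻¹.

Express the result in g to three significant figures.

1.13 g

P(H2) = 768 − 43.0 = 725.0 mmHg
n(H2) = PV/RT = (725.0 × 0.5370) / (62.36 × 308.55) = 0.02023 mol
n(Fe) = (1/1) × 0.02023 = 0.02023 mol
m(Fe) = 0.02023 × 55.84 = 1.130 g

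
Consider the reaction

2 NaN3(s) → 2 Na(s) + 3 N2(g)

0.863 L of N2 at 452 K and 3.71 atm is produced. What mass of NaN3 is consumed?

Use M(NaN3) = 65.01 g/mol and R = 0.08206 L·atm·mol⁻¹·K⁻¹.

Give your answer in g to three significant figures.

3.74 g

n(N2) = PV/RT = (3.71 × 0.863) / (0.08206 × 452) = 0.08632 mol
n(NaN3) = (2/3) × 0.08632 = 0.05755 mol
m(NaN3) = 0.05755 × 65.01 = 3.741 g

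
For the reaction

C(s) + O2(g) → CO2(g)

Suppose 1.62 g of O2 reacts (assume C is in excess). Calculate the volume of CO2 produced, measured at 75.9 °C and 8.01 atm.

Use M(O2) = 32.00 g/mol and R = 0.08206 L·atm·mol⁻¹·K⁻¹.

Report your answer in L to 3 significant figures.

n(O2) = 1.620 / 32.00 = 0.05063 mol
n(CO2) = (1/1) × 0.05063 = 0.05063 mol
V = nRT/P = 0.05063 × 0.08206 × 349.05 / 8.01 = 0.1810 L

0.181 L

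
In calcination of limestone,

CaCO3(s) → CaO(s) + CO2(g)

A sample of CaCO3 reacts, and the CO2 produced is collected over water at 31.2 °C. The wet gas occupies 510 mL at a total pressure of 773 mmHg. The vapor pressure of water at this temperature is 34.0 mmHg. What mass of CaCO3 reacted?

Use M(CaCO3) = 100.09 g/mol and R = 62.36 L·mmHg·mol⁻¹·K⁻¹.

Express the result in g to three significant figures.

1.99 g

P(CO2) = 773 − 34.0 = 739.0 mmHg
n(CO2) = PV/RT = (739.0 × 0.5100) / (62.36 × 304.35) = 0.01986 mol
n(CaCO3) = (1/1) × 0.01986 = 0.01986 mol
m(CaCO3) = 0.01986 × 100.09 = 1.988 g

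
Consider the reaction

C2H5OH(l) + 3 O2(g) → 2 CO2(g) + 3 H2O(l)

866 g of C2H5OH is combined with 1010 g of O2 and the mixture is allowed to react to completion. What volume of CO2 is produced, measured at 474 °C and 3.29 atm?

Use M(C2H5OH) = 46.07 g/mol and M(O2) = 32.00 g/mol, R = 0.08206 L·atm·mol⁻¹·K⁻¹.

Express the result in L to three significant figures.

n(C2H5OH) = 866 / 46.07 = 18.80 mol
n(O2) = 1010 / 32.00 = 31.56 mol
For 18.80 mol C2H5OH, stoichiometry requires (3/1) × 18.80 = 56.40 mol O2; 31.56 mol is available, so O2 is limiting.
n(CO2) = (2/3) × 31.56 = 21.04 mol
V(CO2) = nRT/P = 21.04 × 0.08206 × 747.15 / 3.29 = 392.1 L

392 L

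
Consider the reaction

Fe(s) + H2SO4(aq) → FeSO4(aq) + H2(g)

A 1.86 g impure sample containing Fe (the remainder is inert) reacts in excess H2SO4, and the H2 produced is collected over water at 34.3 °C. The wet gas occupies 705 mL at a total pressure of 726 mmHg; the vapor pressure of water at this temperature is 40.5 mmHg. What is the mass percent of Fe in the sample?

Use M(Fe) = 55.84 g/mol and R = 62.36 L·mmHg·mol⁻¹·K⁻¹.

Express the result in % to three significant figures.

P(H2) = 726 − 40.5 = 685.5 mmHg
n(H2) = PV/RT = (685.5 × 0.7050) / (62.36 × 307.45) = 0.02521 mol
n(Fe) = (1/1) × 0.02521 = 0.02521 mol
m(Fe) = 0.02521 × 55.84 = 1.408 g
%Fe = 1.408 / 1.86 × 100 = 75.70%

75.7 %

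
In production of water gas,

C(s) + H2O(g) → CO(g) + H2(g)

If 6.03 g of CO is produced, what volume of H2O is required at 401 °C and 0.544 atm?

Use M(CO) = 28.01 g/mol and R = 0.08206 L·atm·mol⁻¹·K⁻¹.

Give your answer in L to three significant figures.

n(CO) = 6.030 / 28.01 = 0.2153 mol
n(H2O) = (1/1) × 0.2153 = 0.2153 mol
V = nRT/P = 0.2153 × 0.08206 × 674.15 / 0.544 = 21.89 L

21.9 L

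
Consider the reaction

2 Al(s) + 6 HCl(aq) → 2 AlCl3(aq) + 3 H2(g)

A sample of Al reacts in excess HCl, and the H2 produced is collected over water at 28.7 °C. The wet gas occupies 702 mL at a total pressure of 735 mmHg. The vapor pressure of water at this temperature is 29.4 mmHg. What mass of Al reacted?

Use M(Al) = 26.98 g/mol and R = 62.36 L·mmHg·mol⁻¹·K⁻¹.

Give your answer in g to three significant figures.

0.473 g

P(H2) = 735 − 29.4 = 705.6 mmHg
n(H2) = PV/RT = (705.6 × 0.7020) / (62.36 × 301.85) = 0.02631 mol
n(Al) = (2/3) × 0.02631 = 0.01754 mol
m(Al) = 0.01754 × 26.98 = 0.4732 g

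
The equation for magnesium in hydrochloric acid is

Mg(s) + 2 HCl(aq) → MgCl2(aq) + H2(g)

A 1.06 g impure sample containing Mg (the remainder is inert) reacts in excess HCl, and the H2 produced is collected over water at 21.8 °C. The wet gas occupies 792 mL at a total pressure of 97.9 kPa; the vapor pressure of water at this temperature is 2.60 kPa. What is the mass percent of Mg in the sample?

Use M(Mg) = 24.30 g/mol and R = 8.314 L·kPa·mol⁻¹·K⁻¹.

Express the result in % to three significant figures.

P(H2) = 97.9 − 2.60 = 95.30 kPa
n(H2) = PV/RT = (95.30 × 0.7920) / (8.314 × 294.95) = 0.03078 mol
n(Mg) = (1/1) × 0.03078 = 0.03078 mol
m(Mg) = 0.03078 × 24.30 = 0.7480 g
%Mg = 0.7480 / 1.06 × 100 = 70.57%

70.6 %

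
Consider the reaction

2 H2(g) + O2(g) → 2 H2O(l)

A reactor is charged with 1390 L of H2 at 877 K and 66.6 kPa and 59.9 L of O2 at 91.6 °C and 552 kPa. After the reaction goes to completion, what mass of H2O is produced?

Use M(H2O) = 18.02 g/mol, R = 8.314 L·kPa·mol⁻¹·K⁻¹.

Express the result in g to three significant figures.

n(H2) = PV/RT = (66.6 × 1390) / (8.314 × 877) = 12.70 mol
n(O2) = PV/RT = (552 × 59.9) / (8.314 × 364.75) = 10.90 mol
For 12.70 mol H2, stoichiometry requires (1/2) × 12.70 = 6.350 mol O2; 10.90 mol is available, so H2 is limiting.
n(H2O) = (2/2) × 12.70 = 12.70 mol
m(H2O) = 12.70 × 18.02 = 228.9 g

229 g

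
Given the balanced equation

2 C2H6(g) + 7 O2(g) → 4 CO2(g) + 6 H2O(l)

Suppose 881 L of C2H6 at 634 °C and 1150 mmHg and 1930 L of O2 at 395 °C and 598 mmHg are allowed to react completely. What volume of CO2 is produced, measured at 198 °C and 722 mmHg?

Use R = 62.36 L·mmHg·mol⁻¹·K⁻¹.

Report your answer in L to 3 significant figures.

644 L

n(C2H6) = PV/RT = (1150 × 881) / (62.36 × 907.15) = 17.91 mol
n(O2) = PV/RT = (598 × 1930) / (62.36 × 668.15) = 27.70 mol
For 17.91 mol C2H6, stoichiometry requires (7/2) × 17.91 = 62.69 mol O2; 27.70 mol is available, so O2 is limiting.
n(CO2) = (4/7) × 27.70 = 15.83 mol
V(CO2) = nRT/P = 15.83 × 62.36 × 471.15 / 722 = 644.2 L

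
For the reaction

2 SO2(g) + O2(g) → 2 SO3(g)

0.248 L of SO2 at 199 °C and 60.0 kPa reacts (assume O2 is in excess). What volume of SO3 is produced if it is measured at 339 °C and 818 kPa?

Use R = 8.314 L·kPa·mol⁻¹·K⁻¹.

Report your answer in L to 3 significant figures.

0.0236 L

n(SO2) = PV/RT = (60.0 × 0.248) / (8.314 × 472.15) = 0.003791 mol
n(SO3) = (2/2) × 0.003791 = 0.003791 mol
V = nRT/P = 0.003791 × 8.314 × 612.15 / 818 = 0.02359 L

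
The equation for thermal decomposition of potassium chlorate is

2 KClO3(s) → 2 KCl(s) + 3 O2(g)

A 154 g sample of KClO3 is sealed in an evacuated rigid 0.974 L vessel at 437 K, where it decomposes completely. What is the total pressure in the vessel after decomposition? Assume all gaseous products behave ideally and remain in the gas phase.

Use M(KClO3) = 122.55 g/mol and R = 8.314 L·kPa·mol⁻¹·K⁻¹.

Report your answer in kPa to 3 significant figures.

7030 kPa

n(KClO3) = 154 / 122.55 = 1.257 mol
n(gas produced) = (3/2) × 1.257 = 1.885 mol
P = nRT/V = 1.885 × 8.314 × 437 / 0.974 = 7031 kPa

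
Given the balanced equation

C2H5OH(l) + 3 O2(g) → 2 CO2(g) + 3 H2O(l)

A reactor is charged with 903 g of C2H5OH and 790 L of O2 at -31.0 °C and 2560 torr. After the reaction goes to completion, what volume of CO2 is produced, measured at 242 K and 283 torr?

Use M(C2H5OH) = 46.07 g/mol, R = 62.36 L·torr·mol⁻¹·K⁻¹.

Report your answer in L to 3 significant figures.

n(C2H5OH) = 903 / 46.07 = 19.60 mol
n(O2) = PV/RT = (2560 × 790) / (62.36 × 242.15) = 133.9 mol
For 19.60 mol C2H5OH, stoichiometry requires (3/1) × 19.60 = 58.80 mol O2; 133.9 mol is available, so C2H5OH is limiting.
n(CO2) = (2/1) × 19.60 = 39.20 mol
V(CO2) = nRT/P = 39.20 × 62.36 × 242 / 283 = 2090 L

2090 L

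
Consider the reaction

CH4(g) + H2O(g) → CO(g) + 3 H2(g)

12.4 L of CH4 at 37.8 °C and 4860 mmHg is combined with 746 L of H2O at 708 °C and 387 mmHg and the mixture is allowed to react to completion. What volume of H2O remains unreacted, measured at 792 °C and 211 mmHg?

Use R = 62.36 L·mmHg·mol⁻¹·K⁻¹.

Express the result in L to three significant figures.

n(CH4) = PV/RT = (4860 × 12.4) / (62.36 × 310.95) = 3.108 mol
n(H2O) = PV/RT = (387 × 746) / (62.36 × 981.15) = 4.719 mol
For 3.108 mol CH4, stoichiometry requires (1/1) × 3.108 = 3.108 mol H2O; 4.719 mol is available, so CH4 is limiting.
n(H2O) consumed = (1/1) × 3.108 = 3.108 mol; remaining = 4.719 − 3.108 = 1.611 mol
V(H2O) = nRT/P = 1.611 × 62.36 × 1065.15 / 211 = 507.1 L

507 L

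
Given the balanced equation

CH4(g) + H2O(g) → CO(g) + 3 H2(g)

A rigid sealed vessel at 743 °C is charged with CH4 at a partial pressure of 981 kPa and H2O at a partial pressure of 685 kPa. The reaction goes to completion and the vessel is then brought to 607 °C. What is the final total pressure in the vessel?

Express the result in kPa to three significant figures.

At constant V, partial pressures at 743 °C are proportional to moles, so apply stoichiometry directly to pressures.
P(H2O) required for 981 kPa of CH4 = (1/1) × 981 = 981.0 kPa; available 685 kPa, so H2O is limiting.
P(CH4) remaining = 981 − (1/1) × 685 = 296.0 kPa
P(gaseous products) = (1+3)/1 × 685 = 2740 kPa
P_total at 743 °C = 296.0 + 2740 = 3036 kPa
Scaling to 607 °C: P = 3036 × 880.15/1016.15 = 2630 kPa

2630 kPa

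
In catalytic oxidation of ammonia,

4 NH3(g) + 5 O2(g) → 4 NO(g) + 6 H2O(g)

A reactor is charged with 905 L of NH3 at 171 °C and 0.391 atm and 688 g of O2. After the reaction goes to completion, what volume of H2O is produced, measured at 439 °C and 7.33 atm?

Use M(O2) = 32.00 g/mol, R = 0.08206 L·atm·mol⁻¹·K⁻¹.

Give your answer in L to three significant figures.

116 L

n(NH3) = PV/RT = (0.391 × 905) / (0.08206 × 444.15) = 9.709 mol
n(O2) = 688 / 32.00 = 21.50 mol
For 9.709 mol NH3, stoichiometry requires (5/4) × 9.709 = 12.14 mol O2; 21.50 mol is available, so NH3 is limiting.
n(H2O) = (6/4) × 9.709 = 14.56 mol
V(H2O) = nRT/P = 14.56 × 0.08206 × 712.15 / 7.33 = 116.1 L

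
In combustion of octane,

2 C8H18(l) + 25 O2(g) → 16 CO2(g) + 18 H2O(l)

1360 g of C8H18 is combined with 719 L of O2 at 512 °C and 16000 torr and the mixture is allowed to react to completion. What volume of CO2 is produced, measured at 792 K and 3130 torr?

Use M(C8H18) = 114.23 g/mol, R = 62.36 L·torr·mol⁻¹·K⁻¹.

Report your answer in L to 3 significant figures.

n(C8H18) = 1360 / 114.23 = 11.91 mol
n(O2) = PV/RT = (16000 × 719) / (62.36 × 785.15) = 235.0 mol
For 11.91 mol C8H18, stoichiometry requires (25/2) × 11.91 = 148.9 mol O2; 235.0 mol is available, so C8H18 is limiting.
n(CO2) = (16/2) × 11.91 = 95.28 mol
V(CO2) = nRT/P = 95.28 × 62.36 × 792 / 3130 = 1503 L

1500 L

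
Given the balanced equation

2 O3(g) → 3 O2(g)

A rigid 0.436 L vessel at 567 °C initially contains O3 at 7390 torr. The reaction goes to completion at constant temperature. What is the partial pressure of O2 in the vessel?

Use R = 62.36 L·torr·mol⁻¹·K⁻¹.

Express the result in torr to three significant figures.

n(O3)₀ = PV/RT = (7390 × 0.436) / (62.36 × 840.15) = 0.06150 mol
n(O2) = (3/2) × 0.06150 = 0.09225 mol
P(O2) = nRT/V = 0.09225 × 62.36 × 840.15 / 0.436 = 11090 torr

11100 torr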